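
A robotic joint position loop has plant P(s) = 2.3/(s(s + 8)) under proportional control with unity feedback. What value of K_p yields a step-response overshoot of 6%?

From %OS = 100·exp(−πζ/√(1−ζ²)) = 6%, ζ = −ln(0.06)/√(π²+ln²(0.06)) = 0.6671.
Characteristic equation s² + 8s + 2.3K_p = 0 gives ζ = 8/(2√(2.3K_p)).
Setting ζ = 0.6671: √(2.3K_p) = 8/(2·0.6671) = 5.996, so K_p = 35.95/2.3 = 15.6.

K_p = 15.6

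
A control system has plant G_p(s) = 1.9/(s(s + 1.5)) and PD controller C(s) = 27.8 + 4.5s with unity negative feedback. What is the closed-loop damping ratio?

ζ = 0.691

Forward path: (27.8 + 4.5s)·1.9/(s(s+1.5)). The closed-loop characteristic equation is s² + (1.5 + 1.9·4.5)s + 1.9·27.8 = 0.
That is s² + 10.05s + 52.82 = 0, so ω_n = 7.268 rad/s and ζ = 10.05/(2·7.268) = 0.6914.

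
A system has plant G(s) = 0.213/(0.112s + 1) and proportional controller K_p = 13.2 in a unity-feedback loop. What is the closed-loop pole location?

s = -34.03

Closed loop: T(s) = K_p·G/(1+K_p·G) = 2.812/(0.112s + 1 + 2.812), with pole at s = −(1 + 2.812)/0.112 = −34.03.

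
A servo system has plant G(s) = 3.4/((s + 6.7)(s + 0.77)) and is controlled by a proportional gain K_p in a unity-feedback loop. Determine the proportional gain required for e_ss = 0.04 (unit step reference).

K_p = 36.4

For a type-0 loop with proportional control, e_ss = 1/(1 + K_p·G(0)).
G(0) = 0.659. Require 1/(1 + K_p·0.659) = 0.04, so 1 + 0.659·K_p = 25.
K_p = (25 − 1)/0.659 = 36.4.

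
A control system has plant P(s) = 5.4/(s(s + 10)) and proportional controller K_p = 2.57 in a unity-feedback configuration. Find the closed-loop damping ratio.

ζ = 1.34

With unity feedback the closed-loop characteristic equation is s² + 10s + 2.57·5.4 = s² + 10s + 13.88 = 0.
So ω_n² = 13.88 ⇒ ω_n = 3.725 rad/s, and ζ = 10/(2ω_n) = 1.34.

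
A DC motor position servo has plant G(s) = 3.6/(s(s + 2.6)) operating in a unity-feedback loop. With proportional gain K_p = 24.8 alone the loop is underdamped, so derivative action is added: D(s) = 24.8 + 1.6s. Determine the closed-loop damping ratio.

Forward path: (24.8 + 1.6s)·3.6/(s(s+2.6)). The closed-loop characteristic equation is s² + (2.6 + 3.6·1.6)s + 3.6·24.8 = 0.
That is s² + 8.36s + 89.28 = 0, so ω_n = 9.449 rad/s and ζ = 8.36/(2·9.449) = 0.4424.

ζ = 0.442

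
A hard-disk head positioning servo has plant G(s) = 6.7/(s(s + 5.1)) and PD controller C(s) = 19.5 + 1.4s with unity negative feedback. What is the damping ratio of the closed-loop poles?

ζ = 0.633

Forward path: (19.5 + 1.4s)·6.7/(s(s+5.1)). The closed-loop characteristic equation is s² + (5.1 + 6.7·1.4)s + 6.7·19.5 = 0.
That is s² + 14.48s + 130.7 = 0, so ω_n = 11.43 rad/s and ζ = 14.48/(2·11.43) = 0.6334.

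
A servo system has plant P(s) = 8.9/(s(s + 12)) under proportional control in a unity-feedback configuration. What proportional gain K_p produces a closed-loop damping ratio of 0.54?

Closed-loop characteristic equation: s² + 12s + K_p·8.9 = 0.
So ω_n = √(8.9K_p) and 2ζω_n = 12, giving ζ = 12/(2√(8.9K_p)).
Setting ζ = 0.54: √(8.9K_p) = 12/(2·0.54) = 11.11, so K_p = 123.5/8.9 = 13.9.

K_p = 13.9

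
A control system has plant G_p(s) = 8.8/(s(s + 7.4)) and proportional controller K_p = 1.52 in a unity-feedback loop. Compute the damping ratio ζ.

ζ = 1.01

1 + K_p·G_p(s) = 0 gives s² + 7.4s + 13.38 = 0.
Matching s² + 2ζω_n s + ω_n²: ω_n = √13.38 = 3.657 rad/s and 2ζω_n = 7.4, so ζ = 7.4/(2·3.657) = 1.01.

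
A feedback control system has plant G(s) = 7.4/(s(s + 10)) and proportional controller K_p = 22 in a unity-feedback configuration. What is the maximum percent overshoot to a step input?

26.2%

From 1 + K_pG(s) = 0: s² + 10s + 162.8 = 0 ⇒ ω_n = 12.76, ζ = 0.3919.
%OS = 100·exp(−πζ/√(1−ζ²)) = 100·exp(−π·0.3919/√0.8464) = 26.2%.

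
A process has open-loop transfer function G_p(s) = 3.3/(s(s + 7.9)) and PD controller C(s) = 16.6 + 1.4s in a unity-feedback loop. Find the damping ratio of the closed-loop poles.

ζ = 0.846

Forward path: (16.6 + 1.4s)·3.3/(s(s+7.9)). The closed-loop characteristic equation is s² + (7.9 + 3.3·1.4)s + 3.3·16.6 = 0.
That is s² + 12.52s + 54.78 = 0, so ω_n = 7.401 rad/s and ζ = 12.52/(2·7.401) = 0.8458.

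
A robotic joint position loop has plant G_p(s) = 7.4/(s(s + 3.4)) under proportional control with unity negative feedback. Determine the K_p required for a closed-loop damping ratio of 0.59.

K_p = 1.12

Closed-loop characteristic equation: s² + 3.4s + K_p·7.4 = 0.
So ω_n = √(7.4K_p) and 2ζω_n = 3.4, giving ζ = 3.4/(2√(7.4K_p)).
Setting ζ = 0.59: √(7.4K_p) = 3.4/(2·0.59) = 2.881, so K_p = 8.302/7.4 = 1.12.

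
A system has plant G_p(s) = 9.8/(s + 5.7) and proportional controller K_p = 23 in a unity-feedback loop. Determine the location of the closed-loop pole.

Closed-loop transfer function: T(s) = K_p·G_p(s)/(1 + K_p·G_p(s)) = 225.4/(s + 5.7 + 225.4) = 225.4/(s + 231.1).
The closed-loop pole is at s = −231.1.

s = -231.1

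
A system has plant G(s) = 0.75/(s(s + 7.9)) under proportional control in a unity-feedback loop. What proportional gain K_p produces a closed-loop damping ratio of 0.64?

Closed-loop characteristic equation: s² + 7.9s + K_p·0.75 = 0.
So ω_n = √(0.75K_p) and 2ζω_n = 7.9, giving ζ = 7.9/(2√(0.75K_p)).
Setting ζ = 0.64: √(0.75K_p) = 7.9/(2·0.64) = 6.172, so K_p = 38.09/0.75 = 50.8.

K_p = 50.8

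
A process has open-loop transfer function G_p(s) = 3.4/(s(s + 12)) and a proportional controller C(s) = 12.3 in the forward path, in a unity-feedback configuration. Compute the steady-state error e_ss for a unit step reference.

The open loop C(s)G_p(s) has a pole at the origin (type 1), so the static position error constant is infinite and e_ss = 1/(1+∞) = 0.

0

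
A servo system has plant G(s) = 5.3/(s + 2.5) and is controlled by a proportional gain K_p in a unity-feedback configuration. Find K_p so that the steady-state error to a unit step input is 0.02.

K_p = 23.1

The loop is type 0, so e_ss(step) = 1/(1 + K_pos) with K_pos = K_p·G(0).
G(0) = 2.12. Require 1/(1 + K_p·2.12) = 0.02, so 1 + 2.12·K_p = 50.
K_p = (50 − 1)/2.12 = 23.1.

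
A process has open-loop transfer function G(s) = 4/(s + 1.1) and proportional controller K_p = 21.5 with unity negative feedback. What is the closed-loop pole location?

s = -87.1

Closed-loop transfer function: T(s) = K_p·G(s)/(1 + K_p·G(s)) = 86/(s + 1.1 + 86) = 86/(s + 87.1).
The closed-loop pole is at s = −87.1.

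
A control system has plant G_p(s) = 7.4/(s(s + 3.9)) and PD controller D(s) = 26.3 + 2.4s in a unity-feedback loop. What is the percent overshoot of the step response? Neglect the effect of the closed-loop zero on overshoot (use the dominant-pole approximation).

2.09%

Forward path: (26.3 + 2.4s)·7.4/(s(s+3.9)). The closed-loop characteristic equation is s² + (3.9 + 7.4·2.4)s + 7.4·26.3 = 0.
That is s² + 21.66s + 194.6 = 0, so ω_n = 13.95 rad/s and ζ = 21.66/(2·13.95) = 0.7763.
%OS = 100·exp(−πζ/√(1−ζ²)) = 2.09%.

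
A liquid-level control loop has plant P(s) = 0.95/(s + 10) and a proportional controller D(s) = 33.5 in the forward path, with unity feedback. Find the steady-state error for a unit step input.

0.239

The loop is type 0. Static position error constant K_pos = D(0)·P(0) = 33.5·0.095 = 3.183.
Steady-state error to a unit step: e_ss = 1/(1+K_pos) = 1/4.183 = 0.239.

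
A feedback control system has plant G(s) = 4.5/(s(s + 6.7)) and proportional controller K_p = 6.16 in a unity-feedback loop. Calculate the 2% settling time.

Closed-loop characteristic equation: s² + 6.7s + 27.72 = 0, so ω_n = 5.265 rad/s and ζ = 6.7/(2·5.265) = 0.6363.
2% settling time T_s ≈ 4/(ζω_n) = 4/3.35 = 1.19 s.

T_s ≈ 1.19 s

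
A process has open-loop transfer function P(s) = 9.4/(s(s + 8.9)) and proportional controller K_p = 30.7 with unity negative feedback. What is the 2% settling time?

Closed-loop characteristic equation: s² + 8.9s + 288.6 = 0, so ω_n = 16.99 rad/s and ζ = 8.9/(2·16.99) = 0.262.
2% settling time T_s ≈ 4/(ζω_n) = 4/4.45 = 0.899 s.

T_s ≈ 0.899 s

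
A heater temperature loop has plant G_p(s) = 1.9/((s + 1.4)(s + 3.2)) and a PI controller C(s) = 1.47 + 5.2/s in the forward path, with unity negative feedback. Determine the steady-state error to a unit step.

0

The open loop C(s)G_p(s) has a pole at the origin (type 1), so the static position error constant is infinite and e_ss = 1/(1+∞) = 0.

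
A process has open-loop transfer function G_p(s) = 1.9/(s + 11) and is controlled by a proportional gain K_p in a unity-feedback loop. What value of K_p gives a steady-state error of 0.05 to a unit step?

K_p = 110

Steady-state error for a unit step on this type-0 loop is 1/(1 + K_p·G_p(0)).
G_p(0) = 0.1727. Require 1/(1 + K_p·0.1727) = 0.05, so 1 + 0.1727·K_p = 20.
K_p = (20 − 1)/0.1727 = 110.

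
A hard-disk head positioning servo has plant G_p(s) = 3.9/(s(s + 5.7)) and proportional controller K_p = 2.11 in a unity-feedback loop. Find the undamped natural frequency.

The closed-loop denominator is s(s+5.7) + 2.11·3.9 = s² + 5.7s + 8.229.
Matching s² + 2ζω_n s + ω_n²: ω_n = √8.229 = 2.869 rad/s and 2ζω_n = 5.7, so ζ = 5.7/(2·2.869) = 0.994.

ω_n = 2.87 rad/s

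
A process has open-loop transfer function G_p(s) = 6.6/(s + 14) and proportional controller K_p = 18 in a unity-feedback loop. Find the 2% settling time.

Closed-loop transfer function: T(s) = K_p·G_p(s)/(1 + K_p·G_p(s)) = 118.8/(s + 14 + 118.8) = 118.8/(s + 132.8).
Time constant τ = 1/132.8 = 0.00753 s, so the 2% settling time is about 4τ = 0.0301 s.

T_s ≈ 0.0301 s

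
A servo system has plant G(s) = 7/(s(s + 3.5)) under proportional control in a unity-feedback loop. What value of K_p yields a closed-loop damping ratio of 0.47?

Closed-loop characteristic equation: s² + 3.5s + K_p·7 = 0.
So ω_n = √(7K_p) and 2ζω_n = 3.5, giving ζ = 3.5/(2√(7K_p)).
Setting ζ = 0.47: √(7K_p) = 3.5/(2·0.47) = 3.723, so K_p = 13.86/7 = 1.98.

K_p = 1.98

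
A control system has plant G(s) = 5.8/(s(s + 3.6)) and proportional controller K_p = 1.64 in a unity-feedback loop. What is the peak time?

T_p = 1.25 s

Closed-loop characteristic equation: s² + 3.6s + 9.512 = 0, so ω_n = 3.084 rad/s and ζ = 3.6/(2·3.084) = 0.5836.
Damped frequency ω_d = ω_n√(1−ζ²) = 2.504 rad/s, so peak time T_p = π/ω_d = 1.25 s.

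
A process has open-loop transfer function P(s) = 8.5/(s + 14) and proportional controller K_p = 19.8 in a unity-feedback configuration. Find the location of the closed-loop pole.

Closed-loop transfer function: T(s) = K_p·P(s)/(1 + K_p·P(s)) = 168.3/(s + 14 + 168.3) = 168.3/(s + 182.3).
The closed-loop pole is at s = −182.3.

s = -182.3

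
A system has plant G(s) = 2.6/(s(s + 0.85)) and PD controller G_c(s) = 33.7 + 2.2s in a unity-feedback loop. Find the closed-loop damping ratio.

Forward path: (33.7 + 2.2s)·2.6/(s(s+0.85)). The closed-loop characteristic equation is s² + (0.85 + 2.6·2.2)s + 2.6·33.7 = 0.
That is s² + 6.57s + 87.62 = 0, so ω_n = 9.361 rad/s and ζ = 6.57/(2·9.361) = 0.3509.

ζ = 0.351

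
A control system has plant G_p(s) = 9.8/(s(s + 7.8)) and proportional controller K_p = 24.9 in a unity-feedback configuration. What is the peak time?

The closed-loop denominator s² + 7.8s + 244 gives ω_n = √244 = 15.62 and ζ = 7.8/(2ω_n) = 0.2497.
Damped frequency ω_d = ω_n√(1−ζ²) = 15.13 rad/s, so peak time T_p = π/ω_d = 0.208 s.

T_p = 0.208 s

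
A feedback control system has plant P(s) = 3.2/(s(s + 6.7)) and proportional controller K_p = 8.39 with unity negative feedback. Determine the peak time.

From 1 + K_pP(s) = 0: s² + 6.7s + 26.85 = 0 ⇒ ω_n = 5.182, ζ = 0.6465.
Damped frequency ω_d = ω_n√(1−ζ²) = 3.953 rad/s, so peak time T_p = π/ω_d = 0.795 s.

T_p = 0.795 s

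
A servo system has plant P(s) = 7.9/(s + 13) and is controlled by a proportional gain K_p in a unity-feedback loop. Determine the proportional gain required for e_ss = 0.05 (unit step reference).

K_p = 31.3

For a type-0 loop with proportional control, e_ss = 1/(1 + K_p·P(0)).
P(0) = 0.6077. Require 1/(1 + K_p·0.6077) = 0.05, so 1 + 0.6077·K_p = 20.
K_p = (20 − 1)/0.6077 = 31.3.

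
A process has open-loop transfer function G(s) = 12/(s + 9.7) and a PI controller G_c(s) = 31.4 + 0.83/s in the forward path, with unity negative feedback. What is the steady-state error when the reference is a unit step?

0

The open loop G_c(s)G(s) has a pole at the origin (type 1), so the static position error constant is infinite and e_ss = 1/(1+∞) = 0.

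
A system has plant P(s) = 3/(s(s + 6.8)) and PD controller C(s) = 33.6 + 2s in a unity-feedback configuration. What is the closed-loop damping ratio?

ζ = 0.637

Forward path: (33.6 + 2s)·3/(s(s+6.8)). The closed-loop characteristic equation is s² + (6.8 + 3·2)s + 3·33.6 = 0.
That is s² + 12.8s + 100.8 = 0, so ω_n = 10.04 rad/s and ζ = 12.8/(2·10.04) = 0.6375.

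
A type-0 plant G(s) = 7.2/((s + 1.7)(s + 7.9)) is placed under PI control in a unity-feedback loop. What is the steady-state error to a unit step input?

The PI controller's integrator makes the forward path type 1, so e_ss to a step is zero.

0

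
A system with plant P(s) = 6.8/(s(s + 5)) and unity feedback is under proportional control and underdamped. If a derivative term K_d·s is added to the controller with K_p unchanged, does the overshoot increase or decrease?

The derivative term adds K·K_d to the s-coefficient of the characteristic equation, raising 2ζω_n while ω_n is unchanged; ζ increases, so overshoot decreases.

decrease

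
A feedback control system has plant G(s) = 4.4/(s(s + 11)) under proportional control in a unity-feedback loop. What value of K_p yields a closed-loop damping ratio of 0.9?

K_p = 8.49

Closed-loop characteristic equation: s² + 11s + K_p·4.4 = 0.
So ω_n = √(4.4K_p) and 2ζω_n = 11, giving ζ = 11/(2√(4.4K_p)).
Setting ζ = 0.9: √(4.4K_p) = 11/(2·0.9) = 6.111, so K_p = 37.35/4.4 = 8.49.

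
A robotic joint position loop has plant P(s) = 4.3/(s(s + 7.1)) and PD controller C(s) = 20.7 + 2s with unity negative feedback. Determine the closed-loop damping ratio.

ζ = 0.832

Forward path: (20.7 + 2s)·4.3/(s(s+7.1)). The closed-loop characteristic equation is s² + (7.1 + 4.3·2)s + 4.3·20.7 = 0.
That is s² + 15.7s + 89.01 = 0, so ω_n = 9.435 rad/s and ζ = 15.7/(2·9.435) = 0.8321.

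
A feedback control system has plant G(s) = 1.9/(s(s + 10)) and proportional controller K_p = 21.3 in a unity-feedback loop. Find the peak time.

Closed-loop characteristic equation: s² + 10s + 40.47 = 0, so ω_n = 6.362 rad/s and ζ = 10/(2·6.362) = 0.786.
Damped frequency ω_d = ω_n√(1−ζ²) = 3.933 rad/s, so peak time T_p = π/ω_d = 0.799 s.

T_p = 0.799 s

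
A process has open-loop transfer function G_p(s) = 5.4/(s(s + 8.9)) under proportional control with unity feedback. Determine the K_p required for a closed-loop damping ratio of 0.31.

Closed-loop characteristic equation: s² + 8.9s + K_p·5.4 = 0.
So ω_n = √(5.4K_p) and 2ζω_n = 8.9, giving ζ = 8.9/(2√(5.4K_p)).
Setting ζ = 0.31: √(5.4K_p) = 8.9/(2·0.31) = 14.35, so K_p = 206.1/5.4 = 38.2.

K_p = 38.2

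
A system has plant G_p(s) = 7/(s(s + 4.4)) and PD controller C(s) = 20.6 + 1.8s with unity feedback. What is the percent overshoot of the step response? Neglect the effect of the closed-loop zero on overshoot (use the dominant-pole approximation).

4.29%

Forward path: (20.6 + 1.8s)·7/(s(s+4.4)). The closed-loop characteristic equation is s² + (4.4 + 7·1.8)s + 7·20.6 = 0.
That is s² + 17s + 144.2 = 0, so ω_n = 12.01 rad/s and ζ = 17/(2·12.01) = 0.7078.
%OS = 100·exp(−πζ/√(1−ζ²)) = 4.29%.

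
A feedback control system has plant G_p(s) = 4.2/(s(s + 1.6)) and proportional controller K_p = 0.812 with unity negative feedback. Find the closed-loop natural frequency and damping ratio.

ω_n = 1.85 rad/s, ζ = 0.433

With unity feedback the closed-loop characteristic equation is s² + 1.6s + 0.812·4.2 = s² + 1.6s + 3.41 = 0.
So ω_n² = 3.41 ⇒ ω_n = 1.847 rad/s, and ζ = 1.6/(2ω_n) = 0.433.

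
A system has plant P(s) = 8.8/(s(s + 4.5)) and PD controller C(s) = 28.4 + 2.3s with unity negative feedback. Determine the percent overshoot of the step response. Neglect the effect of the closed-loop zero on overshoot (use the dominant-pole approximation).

1.93%

Forward path: (28.4 + 2.3s)·8.8/(s(s+4.5)). The closed-loop characteristic equation is s² + (4.5 + 8.8·2.3)s + 8.8·28.4 = 0.
That is s² + 24.74s + 249.9 = 0, so ω_n = 15.81 rad/s and ζ = 24.74/(2·15.81) = 0.7825.
%OS = 100·exp(−πζ/√(1−ζ²)) = 1.93%.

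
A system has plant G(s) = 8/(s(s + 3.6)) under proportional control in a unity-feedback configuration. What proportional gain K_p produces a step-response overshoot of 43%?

From %OS = 100·exp(−πζ/√(1−ζ²)) = 43%, ζ = −ln(0.43)/√(π²+ln²(0.43)) = 0.2594.
Characteristic equation s² + 3.6s + 8K_p = 0 gives ζ = 3.6/(2√(8K_p)).
Setting ζ = 0.2594: √(8K_p) = 3.6/(2·0.2594) = 6.938, so K_p = 48.13/8 = 6.02.

K_p = 6.02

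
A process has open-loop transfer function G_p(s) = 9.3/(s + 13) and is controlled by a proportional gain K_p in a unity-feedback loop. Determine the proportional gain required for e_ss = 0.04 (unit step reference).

Steady-state error for a unit step on this type-0 loop is 1/(1 + K_p·G_p(0)).
G_p(0) = 0.7154. Require 1/(1 + K_p·0.7154) = 0.04, so 1 + 0.7154·K_p = 25.
K_p = (25 − 1)/0.7154 = 33.5.

K_p = 33.5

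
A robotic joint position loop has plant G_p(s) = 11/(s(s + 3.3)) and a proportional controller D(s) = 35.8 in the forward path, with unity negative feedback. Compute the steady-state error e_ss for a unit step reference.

The open loop D(s)G_p(s) has a pole at the origin (type 1), so the static position error constant is infinite and e_ss = 1/(1+∞) = 0.

0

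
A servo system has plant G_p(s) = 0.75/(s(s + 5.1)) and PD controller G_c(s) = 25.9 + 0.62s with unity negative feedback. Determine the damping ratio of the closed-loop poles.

Forward path: (25.9 + 0.62s)·0.75/(s(s+5.1)). The closed-loop characteristic equation is s² + (5.1 + 0.75·0.62)s + 0.75·25.9 = 0.
That is s² + 5.565s + 19.42 = 0, so ω_n = 4.407 rad/s and ζ = 5.565/(2·4.407) = 0.6313.

ζ = 0.631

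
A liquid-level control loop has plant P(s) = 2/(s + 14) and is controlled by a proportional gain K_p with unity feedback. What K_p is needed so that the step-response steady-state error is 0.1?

The loop is type 0, so e_ss(step) = 1/(1 + K_pos) with K_pos = K_p·P(0).
P(0) = 0.1429. Require 1/(1 + K_p·0.1429) = 0.1, so 1 + 0.1429·K_p = 10.
K_p = (10 − 1)/0.1429 = 63.

K_p = 63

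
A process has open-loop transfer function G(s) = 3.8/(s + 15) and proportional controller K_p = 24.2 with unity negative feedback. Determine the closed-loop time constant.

τ = 0.00935 s

Closed-loop transfer function: T(s) = K_p·G(s)/(1 + K_p·G(s)) = 91.96/(s + 15 + 91.96) = 91.96/(s + 107).
Time constant τ = 1/107 = 0.00935 s.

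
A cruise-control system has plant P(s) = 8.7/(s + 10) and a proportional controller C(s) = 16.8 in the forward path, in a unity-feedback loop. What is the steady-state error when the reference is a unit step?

The loop is type 0. Static position error constant K_pos = C(0)·P(0) = 16.8·0.87 = 14.62.
Steady-state error to a unit step: e_ss = 1/(1+K_pos) = 1/15.62 = 0.064.

0.064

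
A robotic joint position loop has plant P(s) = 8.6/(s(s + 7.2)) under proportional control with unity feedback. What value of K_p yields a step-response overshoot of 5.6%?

K_p = 3.3

From %OS = 100·exp(−πζ/√(1−ζ²)) = 5.6%, ζ = −ln(0.056)/√(π²+ln²(0.056)) = 0.6761.
Characteristic equation s² + 7.2s + 8.6K_p = 0 gives ζ = 7.2/(2√(8.6K_p)).
Setting ζ = 0.6761: √(8.6K_p) = 7.2/(2·0.6761) = 5.325, so K_p = 28.36/8.6 = 3.3.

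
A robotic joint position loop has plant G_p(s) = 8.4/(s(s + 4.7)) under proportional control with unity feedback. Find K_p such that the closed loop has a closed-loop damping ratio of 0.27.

Closed-loop characteristic equation: s² + 4.7s + K_p·8.4 = 0.
So ω_n = √(8.4K_p) and 2ζω_n = 4.7, giving ζ = 4.7/(2√(8.4K_p)).
Setting ζ = 0.27: √(8.4K_p) = 4.7/(2·0.27) = 8.704, so K_p = 75.75/8.4 = 9.02.

K_p = 9.02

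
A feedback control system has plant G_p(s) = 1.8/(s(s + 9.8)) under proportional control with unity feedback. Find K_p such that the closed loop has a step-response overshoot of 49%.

From %OS = 100·exp(−πζ/√(1−ζ²)) = 49%, ζ = −ln(0.49)/√(π²+ln²(0.49)) = 0.2214.
Characteristic equation s² + 9.8s + 1.8K_p = 0 gives ζ = 9.8/(2√(1.8K_p)).
Setting ζ = 0.2214: √(1.8K_p) = 9.8/(2·0.2214) = 22.13, so K_p = 489.7/1.8 = 272.

K_p = 272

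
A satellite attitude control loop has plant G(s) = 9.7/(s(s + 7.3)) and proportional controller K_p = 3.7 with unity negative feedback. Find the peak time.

T_p = 0.661 s

The closed-loop denominator s² + 7.3s + 35.89 gives ω_n = √35.89 = 5.991 and ζ = 7.3/(2ω_n) = 0.6093.
Damped frequency ω_d = ω_n√(1−ζ²) = 4.751 rad/s, so peak time T_p = π/ω_d = 0.661 s.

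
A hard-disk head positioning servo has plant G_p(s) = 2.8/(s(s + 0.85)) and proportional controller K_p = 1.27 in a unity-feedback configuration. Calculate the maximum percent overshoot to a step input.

48.3%

From 1 + K_pG_p(s) = 0: s² + 0.85s + 3.556 = 0 ⇒ ω_n = 1.886, ζ = 0.2254.
%OS = 100·exp(−πζ/√(1−ζ²)) = 100·exp(−π·0.2254/√0.9492) = 48.3%.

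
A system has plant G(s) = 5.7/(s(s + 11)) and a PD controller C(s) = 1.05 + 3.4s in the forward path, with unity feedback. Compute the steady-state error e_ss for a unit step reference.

0

The open loop C(s)G(s) has a pole at the origin (type 1), so the static position error constant is infinite and e_ss = 1/(1+∞) = 0.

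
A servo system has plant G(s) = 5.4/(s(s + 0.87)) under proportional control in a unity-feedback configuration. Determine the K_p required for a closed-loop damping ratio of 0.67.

Closed-loop characteristic equation: s² + 0.87s + K_p·5.4 = 0.
So ω_n = √(5.4K_p) and 2ζω_n = 0.87, giving ζ = 0.87/(2√(5.4K_p)).
Setting ζ = 0.67: √(5.4K_p) = 0.87/(2·0.67) = 0.6493, so K_p = 0.4215/5.4 = 0.0781.

K_p = 0.0781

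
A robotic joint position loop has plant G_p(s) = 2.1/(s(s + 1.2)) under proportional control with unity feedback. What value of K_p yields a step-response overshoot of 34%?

From %OS = 100·exp(−πζ/√(1−ζ²)) = 34%, ζ = −ln(0.34)/√(π²+ln²(0.34)) = 0.3248.
Characteristic equation s² + 1.2s + 2.1K_p = 0 gives ζ = 1.2/(2√(2.1K_p)).
Setting ζ = 0.3248: √(2.1K_p) = 1.2/(2·0.3248) = 1.847, so K_p = 3.413/2.1 = 1.63.

K_p = 1.63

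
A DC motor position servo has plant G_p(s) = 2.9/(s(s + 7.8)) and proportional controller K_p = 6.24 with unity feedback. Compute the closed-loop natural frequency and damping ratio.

1 + K_p·G_p(s) = 0 gives s² + 7.8s + 18.1 = 0.
Matching s² + 2ζω_n s + ω_n²: ω_n = √18.1 = 4.254 rad/s and 2ζω_n = 7.8, so ζ = 7.8/(2·4.254) = 0.917.

ω_n = 4.25 rad/s, ζ = 0.917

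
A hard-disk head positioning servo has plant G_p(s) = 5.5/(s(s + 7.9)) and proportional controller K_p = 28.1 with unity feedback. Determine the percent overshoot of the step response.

34.9%

Closed-loop characteristic equation: s² + 7.9s + 154.6 = 0, so ω_n = 12.43 rad/s and ζ = 7.9/(2·12.43) = 0.3177.
%OS = 100·exp(−πζ/√(1−ζ²)) = 100·exp(−π·0.3177/√0.899) = 34.9%.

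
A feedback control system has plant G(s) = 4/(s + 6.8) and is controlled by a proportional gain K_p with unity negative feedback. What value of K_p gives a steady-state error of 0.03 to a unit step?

K_p = 55

Steady-state error for a unit step on this type-0 loop is 1/(1 + K_p·G(0)).
G(0) = 0.5882. Require 1/(1 + K_p·0.5882) = 0.03, so 1 + 0.5882·K_p = 33.33.
K_p = (33.33 − 1)/0.5882 = 55.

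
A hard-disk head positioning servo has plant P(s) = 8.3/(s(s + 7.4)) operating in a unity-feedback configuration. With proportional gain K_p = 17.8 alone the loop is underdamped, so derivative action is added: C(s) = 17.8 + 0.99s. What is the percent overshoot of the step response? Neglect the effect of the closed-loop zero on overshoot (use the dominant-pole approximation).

Forward path: (17.8 + 0.99s)·8.3/(s(s+7.4)). The closed-loop characteristic equation is s² + (7.4 + 8.3·0.99)s + 8.3·17.8 = 0.
That is s² + 15.62s + 147.7 = 0, so ω_n = 12.15 rad/s and ζ = 15.62/(2·12.15) = 0.6424.
%OS = 100·exp(−πζ/√(1−ζ²)) = 7.18%.

7.18%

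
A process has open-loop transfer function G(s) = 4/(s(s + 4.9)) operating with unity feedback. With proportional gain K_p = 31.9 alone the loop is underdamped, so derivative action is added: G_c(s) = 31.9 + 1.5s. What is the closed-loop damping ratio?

ζ = 0.482

Forward path: (31.9 + 1.5s)·4/(s(s+4.9)). The closed-loop characteristic equation is s² + (4.9 + 4·1.5)s + 4·31.9 = 0.
That is s² + 10.9s + 127.6 = 0, so ω_n = 11.3 rad/s and ζ = 10.9/(2·11.3) = 0.4825.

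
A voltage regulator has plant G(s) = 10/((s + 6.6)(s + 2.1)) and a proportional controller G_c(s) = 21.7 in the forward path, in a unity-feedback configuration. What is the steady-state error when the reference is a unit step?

The loop is type 0. Static position error constant K_pos = G_c(0)·G(0) = 21.7·0.7215 = 15.66.
Steady-state error to a unit step: e_ss = 1/(1+K_pos) = 1/16.66 = 0.06.

0.06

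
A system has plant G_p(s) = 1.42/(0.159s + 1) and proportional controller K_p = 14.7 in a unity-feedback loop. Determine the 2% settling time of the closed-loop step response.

Closed loop: T(s) = K_p·G_p/(1+K_p·G_p) = 20.87/(0.159s + 1 + 20.87), with pole at s = −(1 + 20.87)/0.159 = −137.6.
τ = 1/137.6 = 0.007269 s, so 2% settling time ≈ 4τ = 0.0291 s.

T_s ≈ 0.0291 s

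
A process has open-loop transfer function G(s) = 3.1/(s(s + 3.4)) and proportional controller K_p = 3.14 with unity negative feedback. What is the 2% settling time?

The closed-loop denominator s² + 3.4s + 9.734 gives ω_n = √9.734 = 3.12 and ζ = 3.4/(2ω_n) = 0.5449.
2% settling time T_s ≈ 4/(ζω_n) = 4/1.7 = 2.35 s.

T_s ≈ 2.35 s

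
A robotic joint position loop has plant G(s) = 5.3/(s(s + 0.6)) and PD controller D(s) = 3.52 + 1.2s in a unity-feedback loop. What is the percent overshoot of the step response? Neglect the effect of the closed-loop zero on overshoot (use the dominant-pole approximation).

Forward path: (3.52 + 1.2s)·5.3/(s(s+0.6)). The closed-loop characteristic equation is s² + (0.6 + 5.3·1.2)s + 5.3·3.52 = 0.
That is s² + 6.96s + 18.66 = 0, so ω_n = 4.319 rad/s and ζ = 6.96/(2·4.319) = 0.8057.
%OS = 100·exp(−πζ/√(1−ζ²)) = 1.39%.

1.39%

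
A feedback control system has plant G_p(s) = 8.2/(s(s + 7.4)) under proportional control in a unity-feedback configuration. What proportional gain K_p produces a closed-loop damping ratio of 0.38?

K_p = 11.6

Closed-loop characteristic equation: s² + 7.4s + K_p·8.2 = 0.
So ω_n = √(8.2K_p) and 2ζω_n = 7.4, giving ζ = 7.4/(2√(8.2K_p)).
Setting ζ = 0.38: √(8.2K_p) = 7.4/(2·0.38) = 9.737, so K_p = 94.81/8.2 = 11.6.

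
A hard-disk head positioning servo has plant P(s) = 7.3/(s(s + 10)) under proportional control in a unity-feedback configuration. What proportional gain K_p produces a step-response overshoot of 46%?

From %OS = 100·exp(−πζ/√(1−ζ²)) = 46%, ζ = −ln(0.46)/√(π²+ln²(0.46)) = 0.24.
Characteristic equation s² + 10s + 7.3K_p = 0 gives ζ = 10/(2√(7.3K_p)).
Setting ζ = 0.24: √(7.3K_p) = 10/(2·0.24) = 20.84, so K_p = 434.2/7.3 = 59.5.

K_p = 59.5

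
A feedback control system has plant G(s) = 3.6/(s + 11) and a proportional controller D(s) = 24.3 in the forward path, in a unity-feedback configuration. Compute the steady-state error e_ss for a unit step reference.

The loop is type 0. Static position error constant K_pos = D(0)·G(0) = 24.3·0.3273 = 7.953.
Steady-state error to a unit step: e_ss = 1/(1+K_pos) = 1/8.953 = 0.112.

0.112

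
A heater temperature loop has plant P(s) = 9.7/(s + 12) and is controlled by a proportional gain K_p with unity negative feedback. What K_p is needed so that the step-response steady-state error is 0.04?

K_p = 29.7

The loop is type 0, so e_ss(step) = 1/(1 + K_pos) with K_pos = K_p·P(0).
P(0) = 0.8083. Require 1/(1 + K_p·0.8083) = 0.04, so 1 + 0.8083·K_p = 25.
K_p = (25 − 1)/0.8083 = 29.7.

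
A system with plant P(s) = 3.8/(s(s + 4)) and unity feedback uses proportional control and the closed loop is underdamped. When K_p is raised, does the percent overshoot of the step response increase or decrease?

ζ = 4/(2√(3.8K_p)) decreases as K_p grows; lower damping means more overshoot.

increase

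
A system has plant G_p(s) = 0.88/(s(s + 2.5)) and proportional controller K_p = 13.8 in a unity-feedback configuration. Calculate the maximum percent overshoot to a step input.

Closed-loop characteristic equation: s² + 2.5s + 12.14 = 0, so ω_n = 3.485 rad/s and ζ = 2.5/(2·3.485) = 0.3587.
%OS = 100·exp(−πζ/√(1−ζ²)) = 100·exp(−π·0.3587/√0.8713) = 29.9%.

29.9%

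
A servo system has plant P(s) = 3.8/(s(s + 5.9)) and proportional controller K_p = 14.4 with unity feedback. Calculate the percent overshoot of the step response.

25.5%

Closed-loop characteristic equation: s² + 5.9s + 54.72 = 0, so ω_n = 7.397 rad/s and ζ = 5.9/(2·7.397) = 0.3988.
%OS = 100·exp(−πζ/√(1−ζ²)) = 100·exp(−π·0.3988/√0.841) = 25.5%.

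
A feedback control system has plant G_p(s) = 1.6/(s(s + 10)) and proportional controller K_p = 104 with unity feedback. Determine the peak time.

T_p = 0.264 s

The closed-loop denominator s² + 10s + 166.4 gives ω_n = √166.4 = 12.9 and ζ = 10/(2ω_n) = 0.3876.
Damped frequency ω_d = ω_n√(1−ζ²) = 11.89 rad/s, so peak time T_p = π/ω_d = 0.264 s.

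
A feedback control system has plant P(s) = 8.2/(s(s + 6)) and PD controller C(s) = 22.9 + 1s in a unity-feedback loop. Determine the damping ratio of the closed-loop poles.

Forward path: (22.9 + 1s)·8.2/(s(s+6)). The closed-loop characteristic equation is s² + (6 + 8.2·1)s + 8.2·22.9 = 0.
That is s² + 14.2s + 187.8 = 0, so ω_n = 13.7 rad/s and ζ = 14.2/(2·13.7) = 0.5181.

ζ = 0.518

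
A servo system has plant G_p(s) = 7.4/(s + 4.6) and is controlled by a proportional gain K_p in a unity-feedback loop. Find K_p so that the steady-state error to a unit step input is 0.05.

The loop is type 0, so e_ss(step) = 1/(1 + K_pos) with K_pos = K_p·G_p(0).
G_p(0) = 1.609. Require 1/(1 + K_p·1.609) = 0.05, so 1 + 1.609·K_p = 20.
K_p = (20 − 1)/1.609 = 11.8.

K_p = 11.8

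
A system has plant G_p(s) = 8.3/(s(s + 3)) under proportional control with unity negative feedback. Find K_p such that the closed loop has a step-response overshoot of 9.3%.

From %OS = 100·exp(−πζ/√(1−ζ²)) = 9.3%, ζ = −ln(0.093)/√(π²+ln²(0.093)) = 0.6031.
Characteristic equation s² + 3s + 8.3K_p = 0 gives ζ = 3/(2√(8.3K_p)).
Setting ζ = 0.6031: √(8.3K_p) = 3/(2·0.6031) = 2.487, so K_p = 6.186/8.3 = 0.745.

K_p = 0.745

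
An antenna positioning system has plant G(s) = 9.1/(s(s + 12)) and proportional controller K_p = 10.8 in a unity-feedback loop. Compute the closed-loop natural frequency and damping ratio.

The closed-loop denominator is s(s+12) + 10.8·9.1 = s² + 12s + 98.28.
So ω_n² = 98.28 ⇒ ω_n = 9.914 rad/s, and ζ = 12/(2ω_n) = 0.605.

ω_n = 9.91 rad/s, ζ = 0.605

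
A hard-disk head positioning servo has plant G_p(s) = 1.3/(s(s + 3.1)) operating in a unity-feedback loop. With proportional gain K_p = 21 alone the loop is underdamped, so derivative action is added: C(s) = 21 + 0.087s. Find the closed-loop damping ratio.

ζ = 0.307

Forward path: (21 + 0.087s)·1.3/(s(s+3.1)). The closed-loop characteristic equation is s² + (3.1 + 1.3·0.087)s + 1.3·21 = 0.
That is s² + 3.213s + 27.3 = 0, so ω_n = 5.225 rad/s and ζ = 3.213/(2·5.225) = 0.3075.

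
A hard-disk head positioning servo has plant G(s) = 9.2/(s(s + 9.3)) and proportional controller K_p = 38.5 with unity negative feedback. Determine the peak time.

Closed-loop characteristic equation: s² + 9.3s + 354.2 = 0, so ω_n = 18.82 rad/s and ζ = 9.3/(2·18.82) = 0.2471.
Damped frequency ω_d = ω_n√(1−ζ²) = 18.24 rad/s, so peak time T_p = π/ω_d = 0.172 s.

T_p = 0.172 s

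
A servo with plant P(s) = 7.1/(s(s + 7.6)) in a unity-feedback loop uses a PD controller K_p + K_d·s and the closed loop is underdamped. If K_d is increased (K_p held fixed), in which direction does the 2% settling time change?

decrease

Characteristic equation s² + (7.6 + 7.1K_d)s + 7.1K_p = 0: raising K_d increases ζω_n = (7.6+7.1K_d)/2 while the loop stays underdamped, so T_s ≈ 4/(ζω_n) decreases.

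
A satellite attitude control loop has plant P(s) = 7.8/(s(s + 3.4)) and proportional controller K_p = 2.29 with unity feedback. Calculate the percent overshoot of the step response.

25.2%

From 1 + K_pP(s) = 0: s² + 3.4s + 17.86 = 0 ⇒ ω_n = 4.226, ζ = 0.4022.
%OS = 100·exp(−πζ/√(1−ζ²)) = 100·exp(−π·0.4022/√0.8382) = 25.2%.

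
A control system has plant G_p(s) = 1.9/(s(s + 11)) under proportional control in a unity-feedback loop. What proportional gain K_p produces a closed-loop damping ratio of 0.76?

Closed-loop characteristic equation: s² + 11s + K_p·1.9 = 0.
So ω_n = √(1.9K_p) and 2ζω_n = 11, giving ζ = 11/(2√(1.9K_p)).
Setting ζ = 0.76: √(1.9K_p) = 11/(2·0.76) = 7.237, so K_p = 52.37/1.9 = 27.6.

K_p = 27.6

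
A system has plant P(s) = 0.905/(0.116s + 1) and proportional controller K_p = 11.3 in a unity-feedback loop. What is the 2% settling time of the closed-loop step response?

Closed loop: T(s) = K_p·P/(1+K_p·P) = 10.23/(0.116s + 1 + 10.23), with pole at s = −(1 + 10.23)/0.116 = −96.78.
τ = 1/96.78 = 0.01033 s, so 2% settling time ≈ 4τ = 0.0413 s.

T_s ≈ 0.0413 s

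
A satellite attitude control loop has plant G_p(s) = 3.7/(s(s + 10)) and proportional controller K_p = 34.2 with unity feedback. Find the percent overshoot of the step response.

21%

From 1 + K_pG_p(s) = 0: s² + 10s + 126.5 = 0 ⇒ ω_n = 11.25, ζ = 0.4445.
%OS = 100·exp(−πζ/√(1−ζ²)) = 100·exp(−π·0.4445/√0.8024) = 21%.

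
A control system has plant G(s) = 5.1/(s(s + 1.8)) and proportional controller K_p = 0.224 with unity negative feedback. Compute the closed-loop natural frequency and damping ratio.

ω_n = 1.07 rad/s, ζ = 0.842

The closed-loop denominator is s(s+1.8) + 0.224·5.1 = s² + 1.8s + 1.142.
Matching s² + 2ζω_n s + ω_n²: ω_n = √1.142 = 1.069 rad/s and 2ζω_n = 1.8, so ζ = 1.8/(2·1.069) = 0.842.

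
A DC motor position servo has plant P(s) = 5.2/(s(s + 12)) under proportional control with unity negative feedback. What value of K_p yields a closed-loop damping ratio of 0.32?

Closed-loop characteristic equation: s² + 12s + K_p·5.2 = 0.
So ω_n = √(5.2K_p) and 2ζω_n = 12, giving ζ = 12/(2√(5.2K_p)).
Setting ζ = 0.32: √(5.2K_p) = 12/(2·0.32) = 18.75, so K_p = 351.6/5.2 = 67.6.

K_p = 67.6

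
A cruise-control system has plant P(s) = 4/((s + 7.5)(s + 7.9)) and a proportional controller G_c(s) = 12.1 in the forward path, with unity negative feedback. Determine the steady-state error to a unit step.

The loop is type 0. Static position error constant K_pos = G_c(0)·P(0) = 12.1·0.06751 = 0.8169.
Steady-state error to a unit step: e_ss = 1/(1+K_pos) = 1/1.817 = 0.55.

0.55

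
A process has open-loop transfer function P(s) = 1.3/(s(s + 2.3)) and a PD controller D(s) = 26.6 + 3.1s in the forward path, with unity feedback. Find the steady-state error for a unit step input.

The open loop D(s)P(s) has a pole at the origin (type 1), so the static position error constant is infinite and e_ss = 1/(1+∞) = 0.

0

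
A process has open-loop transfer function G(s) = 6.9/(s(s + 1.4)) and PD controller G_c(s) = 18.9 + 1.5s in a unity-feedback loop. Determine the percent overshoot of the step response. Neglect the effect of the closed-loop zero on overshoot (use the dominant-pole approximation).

Forward path: (18.9 + 1.5s)·6.9/(s(s+1.4)). The closed-loop characteristic equation is s² + (1.4 + 6.9·1.5)s + 6.9·18.9 = 0.
That is s² + 11.75s + 130.4 = 0, so ω_n = 11.42 rad/s and ζ = 11.75/(2·11.42) = 0.5145.
%OS = 100·exp(−πζ/√(1−ζ²)) = 15.2%.

15.2%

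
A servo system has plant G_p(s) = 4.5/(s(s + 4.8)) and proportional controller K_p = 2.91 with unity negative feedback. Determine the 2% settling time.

T_s ≈ 1.67 s

Closed-loop characteristic equation: s² + 4.8s + 13.1 = 0, so ω_n = 3.619 rad/s and ζ = 4.8/(2·3.619) = 0.6632.
2% settling time T_s ≈ 4/(ζω_n) = 4/2.4 = 1.67 s.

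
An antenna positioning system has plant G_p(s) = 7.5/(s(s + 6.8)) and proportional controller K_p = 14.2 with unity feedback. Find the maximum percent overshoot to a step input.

The closed-loop denominator s² + 6.8s + 106.5 gives ω_n = √106.5 = 10.32 and ζ = 6.8/(2ω_n) = 0.3295.
%OS = 100·exp(−πζ/√(1−ζ²)) = 100·exp(−π·0.3295/√0.8915) = 33.4%.

33.4%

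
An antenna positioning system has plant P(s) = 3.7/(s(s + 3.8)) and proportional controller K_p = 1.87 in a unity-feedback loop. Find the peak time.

T_p = 1.73 s

From 1 + K_pP(s) = 0: s² + 3.8s + 6.919 = 0 ⇒ ω_n = 2.63, ζ = 0.7223.
Damped frequency ω_d = ω_n√(1−ζ²) = 1.819 rad/s, so peak time T_p = π/ω_d = 1.73 s.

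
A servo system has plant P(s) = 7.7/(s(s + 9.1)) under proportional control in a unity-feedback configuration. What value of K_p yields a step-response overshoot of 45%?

K_p = 44.3

From %OS = 100·exp(−πζ/√(1−ζ²)) = 45%, ζ = −ln(0.45)/√(π²+ln²(0.45)) = 0.2463.
Characteristic equation s² + 9.1s + 7.7K_p = 0 gives ζ = 9.1/(2√(7.7K_p)).
Setting ζ = 0.2463: √(7.7K_p) = 9.1/(2·0.2463) = 18.47, so K_p = 341.2/7.7 = 44.3.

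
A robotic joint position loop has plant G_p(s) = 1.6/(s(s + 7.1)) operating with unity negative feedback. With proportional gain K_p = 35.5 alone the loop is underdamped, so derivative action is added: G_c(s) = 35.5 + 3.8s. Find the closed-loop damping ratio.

ζ = 0.874

Forward path: (35.5 + 3.8s)·1.6/(s(s+7.1)). The closed-loop characteristic equation is s² + (7.1 + 1.6·3.8)s + 1.6·35.5 = 0.
That is s² + 13.18s + 56.8 = 0, so ω_n = 7.537 rad/s and ζ = 13.18/(2·7.537) = 0.8744.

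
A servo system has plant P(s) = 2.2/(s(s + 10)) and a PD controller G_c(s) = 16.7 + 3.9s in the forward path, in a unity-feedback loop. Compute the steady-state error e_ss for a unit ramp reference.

0.272

The loop has one pole at the origin (type 1). Velocity error constant K_v = lim_{s→0} s·G_c(s)P(s) = 16.7·2.2/10 = 3.674.
Steady-state error to a unit ramp: e_ss = 1/K_v = 0.272.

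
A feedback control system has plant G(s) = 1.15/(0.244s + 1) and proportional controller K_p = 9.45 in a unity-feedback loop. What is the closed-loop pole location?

s = -48.64

Closed loop: T(s) = K_p·G/(1+K_p·G) = 10.87/(0.244s + 1 + 10.87), with pole at s = −(1 + 10.87)/0.244 = −48.64.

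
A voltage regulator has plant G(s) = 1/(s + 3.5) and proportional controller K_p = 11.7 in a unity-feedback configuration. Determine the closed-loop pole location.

Closed-loop transfer function: T(s) = K_p·G(s)/(1 + K_p·G(s)) = 11.7/(s + 3.5 + 11.7) = 11.7/(s + 15.2).
The closed-loop pole is at s = −15.2.

s = -15.2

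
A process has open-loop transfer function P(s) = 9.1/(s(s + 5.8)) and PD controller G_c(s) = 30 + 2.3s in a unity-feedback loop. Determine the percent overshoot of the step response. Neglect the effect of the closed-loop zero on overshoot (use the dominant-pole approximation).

Forward path: (30 + 2.3s)·9.1/(s(s+5.8)). The closed-loop characteristic equation is s² + (5.8 + 9.1·2.3)s + 9.1·30 = 0.
That is s² + 26.73s + 273 = 0, so ω_n = 16.52 rad/s and ζ = 26.73/(2·16.52) = 0.8089.
%OS = 100·exp(−πζ/√(1−ζ²)) = 1.33%.

1.33%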